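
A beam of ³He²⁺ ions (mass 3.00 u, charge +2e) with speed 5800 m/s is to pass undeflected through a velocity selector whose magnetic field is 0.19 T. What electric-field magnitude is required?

E = 1100 V/m

For straight-line motion qE = qvB, so E = vB.
E = 5800 × 0.19 = 1100 V/m.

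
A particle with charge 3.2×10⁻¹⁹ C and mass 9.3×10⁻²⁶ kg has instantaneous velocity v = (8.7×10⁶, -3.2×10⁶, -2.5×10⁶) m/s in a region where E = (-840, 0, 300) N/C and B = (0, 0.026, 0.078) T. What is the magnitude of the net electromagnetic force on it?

|F| ≈ 2.36×10⁻¹³ N

v×B = (-1.85×10⁵, -6.79×10⁵, 2.26×10⁵) N/C.
E + v×B = (-1.85×10⁵, -6.79×10⁵, 2.26×10⁵) N/C.
F = q(E + v×B) = (3.2×10⁻¹⁹ C)·(-1.85×10⁵, -6.79×10⁵, 2.26×10⁵) = (-5.93×10⁻¹⁴, -2.17×10⁻¹³, 7.25×10⁻¹⁴) N.
|F| = 2.36×10⁻¹³ N.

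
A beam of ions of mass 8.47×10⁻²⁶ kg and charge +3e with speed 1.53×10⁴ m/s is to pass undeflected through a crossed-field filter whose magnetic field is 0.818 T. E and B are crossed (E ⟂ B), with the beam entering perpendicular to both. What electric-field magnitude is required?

For straight-line motion qE = qvB, so E = vB.
E = 1.53×10⁴ × 0.818 = 1.25×10⁴ V/m.

E = 1.25×10⁴ V/m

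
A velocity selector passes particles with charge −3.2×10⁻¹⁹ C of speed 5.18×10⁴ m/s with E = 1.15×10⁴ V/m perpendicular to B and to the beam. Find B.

B = 0.222 T

Balance of forces in the selector: qE = qvB ⇒ B = E/v.
B = 1.15×10⁴/5.18×10⁴ = 0.222 T.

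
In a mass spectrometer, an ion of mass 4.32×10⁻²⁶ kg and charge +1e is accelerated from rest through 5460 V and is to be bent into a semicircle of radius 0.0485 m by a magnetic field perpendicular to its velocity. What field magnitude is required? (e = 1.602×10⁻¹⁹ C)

B ≈ 1.12 T

v = √(2|q|V/m) = √(2·1.602×10⁻¹⁹·5460/4.32×10⁻²⁶) ≈ 2.012×10⁵ m/s.
B = mv/(|q|r) = (4.32×10⁻²⁶)(2.012×10⁵)/((1.602×10⁻¹⁹)(0.0485)) ≈ 1.12 T.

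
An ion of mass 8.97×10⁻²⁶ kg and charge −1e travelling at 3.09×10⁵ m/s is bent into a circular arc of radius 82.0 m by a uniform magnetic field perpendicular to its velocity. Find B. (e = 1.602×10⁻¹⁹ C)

From |q|vB = mv²/r, B = mv/(|q|r).
B = (8.97×10⁻²⁶)(3.09×10⁵)/((1.602×10⁻¹⁹)(82.0)) ≈ 2.11×10⁻³ T.

B ≈ 2.11×10⁻³ T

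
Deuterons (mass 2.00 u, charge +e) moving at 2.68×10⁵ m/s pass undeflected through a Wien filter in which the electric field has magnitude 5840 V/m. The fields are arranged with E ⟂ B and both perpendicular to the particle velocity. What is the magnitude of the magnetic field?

B = 0.0218 T

Balance of forces in the selector: qE = qvB ⇒ B = E/v.
B = 5840/2.68×10⁵ = 0.0218 T.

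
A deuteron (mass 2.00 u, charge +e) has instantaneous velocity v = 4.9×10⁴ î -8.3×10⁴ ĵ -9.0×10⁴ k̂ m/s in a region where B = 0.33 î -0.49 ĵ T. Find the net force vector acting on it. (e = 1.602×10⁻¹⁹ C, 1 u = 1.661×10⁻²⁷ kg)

v×B = (-4.41×10⁴, -2.97×10⁴, 3380) N/C.
F = q v×B = (1.602×10⁻¹⁹ C)·(-4.41×10⁴, -2.97×10⁴, 3380) = (-7.06×10⁻¹⁵, -4.76×10⁻¹⁵, 5.41×10⁻¹⁶) N.

F ≈ (-7.06×10⁻¹⁵, -4.76×10⁻¹⁵, 5.41×10⁻¹⁶) N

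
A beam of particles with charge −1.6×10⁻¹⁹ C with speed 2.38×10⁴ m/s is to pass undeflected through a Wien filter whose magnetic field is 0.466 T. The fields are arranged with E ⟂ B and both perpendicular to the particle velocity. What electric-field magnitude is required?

E = 1.11×10⁴ V/m

For straight-line motion qE = qvB, so E = vB.
E = 2.38×10⁴ × 0.466 = 1.11×10⁴ V/m.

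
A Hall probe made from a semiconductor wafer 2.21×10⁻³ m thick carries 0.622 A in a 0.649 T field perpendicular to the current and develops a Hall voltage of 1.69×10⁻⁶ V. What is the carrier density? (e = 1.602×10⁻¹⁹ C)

n ≈ 6.75×10²⁶ m⁻³

From V_H = IB/(n e t), n = IB/(V_H e t).
n = (0.622)(0.649)/((1.69×10⁻⁶)(1.602×10⁻¹⁹)(2.21×10⁻³)) ≈ 6.75×10²⁶ m⁻³.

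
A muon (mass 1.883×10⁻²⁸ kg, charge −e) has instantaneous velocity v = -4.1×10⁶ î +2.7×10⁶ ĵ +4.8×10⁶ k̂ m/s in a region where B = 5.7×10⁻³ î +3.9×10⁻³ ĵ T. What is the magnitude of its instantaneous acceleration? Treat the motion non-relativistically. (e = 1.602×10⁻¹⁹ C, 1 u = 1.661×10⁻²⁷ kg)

v×B = (-1.87×10⁴, 2.74×10⁴, -3.14×10⁴) N/C.
F = q v×B = (−1.602×10⁻¹⁹ C)·(-1.87×10⁴, 2.74×10⁴, -3.14×10⁴) = (3.00×10⁻¹⁵, -4.38×10⁻¹⁵, 5.03×10⁻¹⁵) N.
|a| = |F|/m = 7.313×10⁻¹⁵/1.883×10⁻²⁸ ≈ 3.88×10¹³ m/s².

|a| ≈ 3.88×10¹³ m/s²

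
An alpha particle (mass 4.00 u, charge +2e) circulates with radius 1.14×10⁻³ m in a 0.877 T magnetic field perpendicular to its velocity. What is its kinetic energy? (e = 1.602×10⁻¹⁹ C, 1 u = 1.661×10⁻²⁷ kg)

KE ≈ 7.72×10⁻¹⁸ J

v = |q|Br/m, then KE = ½mv² = (qBr)²/(2m).
v = (3.204×10⁻¹⁹)(0.877)(1.14×10⁻³)/6.644×10⁻²⁷ ≈ 4.821×10⁴ m/s.
KE = ½(6.644×10⁻²⁷)(4.821×10⁴)² ≈ 7.72×10⁻¹⁸ J.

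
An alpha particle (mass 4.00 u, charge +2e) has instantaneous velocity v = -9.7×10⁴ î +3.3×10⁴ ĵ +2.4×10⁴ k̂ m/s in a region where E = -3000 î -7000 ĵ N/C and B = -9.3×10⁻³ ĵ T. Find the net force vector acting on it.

v×B = (223, 0, 902) N/C.
E + v×B = (-2780, -7000, 902) N/C.
F = q(E + v×B) = (3.204×10⁻¹⁹ C)·(-2780, -7000, 902) = (-8.90×10⁻¹⁶, -2.24×10⁻¹⁵, 2.89×10⁻¹⁶) N.

F ≈ (-8.90×10⁻¹⁶, -2.24×10⁻¹⁵, 2.89×10⁻¹⁶) N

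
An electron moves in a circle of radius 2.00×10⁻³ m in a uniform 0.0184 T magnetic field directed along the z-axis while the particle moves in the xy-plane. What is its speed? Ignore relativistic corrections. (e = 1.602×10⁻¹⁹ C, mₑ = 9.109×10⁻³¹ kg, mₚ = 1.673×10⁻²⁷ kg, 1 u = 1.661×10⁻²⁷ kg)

From |q|vB = mv²/r, v = |q|Br/m.
v = (1.602×10⁻¹⁹)(0.0184)(2.00×10⁻³)/9.109×10⁻³¹ ≈ 6.47×10⁶ m/s.

v ≈ 6.47×10⁶ m/s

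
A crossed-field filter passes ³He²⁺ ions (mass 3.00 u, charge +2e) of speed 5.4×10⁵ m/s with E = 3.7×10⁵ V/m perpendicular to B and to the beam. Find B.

B = 0.69 T

Balance of forces in the selector: qE = qvB ⇒ B = E/v.
B = 3.7×10⁵/5.4×10⁵ = 0.69 T.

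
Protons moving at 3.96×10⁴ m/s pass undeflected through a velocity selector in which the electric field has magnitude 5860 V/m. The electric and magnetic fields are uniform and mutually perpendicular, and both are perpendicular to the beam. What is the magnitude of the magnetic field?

B = 0.148 T

Balance of forces in the selector: qE = qvB ⇒ B = E/v.
B = 5860/3.96×10⁴ = 0.148 T.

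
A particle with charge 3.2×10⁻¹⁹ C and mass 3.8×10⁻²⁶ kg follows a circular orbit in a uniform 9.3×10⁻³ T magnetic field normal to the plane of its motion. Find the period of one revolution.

The cyclotron period depends only on m, q, B: T = 2πm/(|q|B).
T = 2π(3.8×10⁻²⁶)/((3.2×10⁻¹⁹)(9.3×10⁻³)) ≈ 8.0×10⁻⁵ s.

T ≈ 8.0×10⁻⁵ s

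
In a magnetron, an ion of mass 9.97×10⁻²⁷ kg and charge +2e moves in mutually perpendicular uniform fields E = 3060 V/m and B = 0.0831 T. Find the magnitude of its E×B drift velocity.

v_d ≈ 3.68×10⁴ m/s

In crossed fields the guiding centre drifts at v_d = |E×B|/B² = E/B, independent of charge and mass.
v_d = 3060/0.0831 = 3.68×10⁴ m/s.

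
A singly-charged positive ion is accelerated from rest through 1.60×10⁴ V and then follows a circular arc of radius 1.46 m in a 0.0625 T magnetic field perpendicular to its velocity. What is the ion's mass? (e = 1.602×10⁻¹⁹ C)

Combine |q|V = ½mv² and r = mv/(|q|B): eliminate v to get m = qB²r²/(2V).
m = (1.602×10⁻¹⁹)(0.0625)²(1.46)²/(2·1.60×10⁴) ≈ 4.17×10⁻²⁶ kg.

m ≈ 4.17×10⁻²⁶ kg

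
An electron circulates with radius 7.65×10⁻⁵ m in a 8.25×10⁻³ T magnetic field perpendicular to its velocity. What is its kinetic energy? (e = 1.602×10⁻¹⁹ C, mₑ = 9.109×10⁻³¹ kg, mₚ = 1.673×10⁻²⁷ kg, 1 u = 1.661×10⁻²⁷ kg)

v = |q|Br/m, then KE = ½mv² = (qBr)²/(2m).
v = (1.602×10⁻¹⁹)(8.25×10⁻³)(7.65×10⁻⁵)/9.109×10⁻³¹ ≈ 1.110×10⁵ m/s.
KE = ½(9.109×10⁻³¹)(1.110×10⁵)² ≈ 5.61×10⁻²¹ J.

KE ≈ 5.61×10⁻²¹ J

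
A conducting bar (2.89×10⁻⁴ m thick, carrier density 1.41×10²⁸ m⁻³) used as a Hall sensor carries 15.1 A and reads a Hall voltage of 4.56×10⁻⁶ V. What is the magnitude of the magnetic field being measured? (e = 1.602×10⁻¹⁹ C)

From V_H = IB/(n e t), B = V_H n e t / I.
B = (4.56×10⁻⁶)(1.41×10²⁸)(1.602×10⁻¹⁹)(2.89×10⁻⁴)/15.1 ≈ 0.197 T.

B ≈ 0.197 T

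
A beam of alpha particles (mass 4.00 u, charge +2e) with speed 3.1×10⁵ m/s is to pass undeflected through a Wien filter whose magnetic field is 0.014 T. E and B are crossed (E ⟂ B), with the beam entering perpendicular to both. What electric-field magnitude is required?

E = 4300 V/m

For straight-line motion qE = qvB, so E = vB.
E = 3.1×10⁵ × 0.014 = 4300 V/m.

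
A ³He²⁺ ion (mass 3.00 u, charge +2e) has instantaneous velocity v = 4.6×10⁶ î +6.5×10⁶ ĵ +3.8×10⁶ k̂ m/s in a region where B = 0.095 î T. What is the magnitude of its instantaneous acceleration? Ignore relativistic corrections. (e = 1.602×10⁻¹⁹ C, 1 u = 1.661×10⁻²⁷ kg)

|a| ≈ 4.60×10¹³ m/s²

v×B = (0, 3.61×10⁵, -6.18×10⁵) N/C.
F = q v×B = (3.204×10⁻¹⁹ C)·(0, 3.61×10⁵, -6.18×10⁵) = (0, 1.16×10⁻¹³, -1.98×10⁻¹³) N.
|a| = |F|/m = 2.292×10⁻¹³/4.983×10⁻²⁷ ≈ 4.60×10¹³ m/s².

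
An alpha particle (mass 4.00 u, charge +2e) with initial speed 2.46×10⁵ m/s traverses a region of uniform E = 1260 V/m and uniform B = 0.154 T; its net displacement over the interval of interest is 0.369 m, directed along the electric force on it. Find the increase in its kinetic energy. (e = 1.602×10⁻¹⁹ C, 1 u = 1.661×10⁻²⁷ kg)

ΔKE ≈ 1.49×10⁻¹⁶ J

The magnetic force is always ⟂ v and does no work; only the electric force changes KE.
ΔKE = F_E · d = |q|E d = (3.204×10⁻¹⁹)(1260)(0.369) ≈ 1.49×10⁻¹⁶ J.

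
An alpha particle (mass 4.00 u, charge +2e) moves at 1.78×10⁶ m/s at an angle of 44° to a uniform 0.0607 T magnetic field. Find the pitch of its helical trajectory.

p ≈ 2.75 m

v∥ = v cosθ = 1.78×10⁶·cos44° ≈ 1.280×10⁶ m/s.
T = 2πm/(|q|B) = 2π(6.644×10⁻²⁷)/((3.204×10⁻¹⁹)(0.0607)) ≈ 2.146×10⁻⁶ s.
pitch = v∥ T = (1.280×10⁶)(2.146×10⁻⁶) ≈ 2.75 m.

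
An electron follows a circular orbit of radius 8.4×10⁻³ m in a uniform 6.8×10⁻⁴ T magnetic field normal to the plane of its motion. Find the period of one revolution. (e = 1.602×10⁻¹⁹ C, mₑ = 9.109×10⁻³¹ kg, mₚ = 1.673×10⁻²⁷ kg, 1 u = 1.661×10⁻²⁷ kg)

T ≈ 5.3×10⁻⁸ s

The cyclotron period depends only on m, q, B: T = 2πm/(|q|B).
T = 2π(9.109×10⁻³¹)/((1.602×10⁻¹⁹)(6.8×10⁻⁴)) ≈ 5.3×10⁻⁸ s.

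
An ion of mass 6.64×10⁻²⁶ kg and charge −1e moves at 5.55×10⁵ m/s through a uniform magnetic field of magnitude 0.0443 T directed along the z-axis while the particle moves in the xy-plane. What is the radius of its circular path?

The magnetic force provides the centripetal force: |q|vB = mv²/r.
r = mv/(|q|B) = (6.64×10⁻²⁶)(5.55×10⁵)/((1.602×10⁻¹⁹)(0.0443)) ≈ 5.19 m.

r ≈ 5.19 m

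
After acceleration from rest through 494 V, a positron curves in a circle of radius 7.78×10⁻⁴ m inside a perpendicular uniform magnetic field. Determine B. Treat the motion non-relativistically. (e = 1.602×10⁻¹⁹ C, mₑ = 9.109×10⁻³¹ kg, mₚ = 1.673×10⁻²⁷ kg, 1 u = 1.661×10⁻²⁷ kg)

v = √(2|q|V/m) = √(2·1.602×10⁻¹⁹·494/9.109×10⁻³¹) ≈ 1.318×10⁷ m/s.
B = mv/(|q|r) = (9.109×10⁻³¹)(1.318×10⁷)/((1.602×10⁻¹⁹)(7.78×10⁻⁴)) ≈ 0.0963 T.

B ≈ 0.0963 T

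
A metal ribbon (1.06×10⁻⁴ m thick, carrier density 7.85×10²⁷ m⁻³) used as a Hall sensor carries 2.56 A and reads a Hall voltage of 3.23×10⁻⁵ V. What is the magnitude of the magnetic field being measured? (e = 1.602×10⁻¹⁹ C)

B ≈ 1.68 T

From V_H = IB/(n e t), B = V_H n e t / I.
B = (3.23×10⁻⁵)(7.85×10²⁷)(1.602×10⁻¹⁹)(1.06×10⁻⁴)/2.56 ≈ 1.68 T.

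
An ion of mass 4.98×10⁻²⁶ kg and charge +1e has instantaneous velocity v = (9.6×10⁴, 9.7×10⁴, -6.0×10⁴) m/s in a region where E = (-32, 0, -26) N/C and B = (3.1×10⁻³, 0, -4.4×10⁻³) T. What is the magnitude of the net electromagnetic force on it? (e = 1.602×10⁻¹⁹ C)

|F| ≈ 9.79×10⁻¹⁷ N

v×B = (-427, 236, -301) N/C.
E + v×B = (-459, 236, -327) N/C.
F = q(E + v×B) = (1.602×10⁻¹⁹ C)·(-459, 236, -327) = (-7.35×10⁻¹⁷, 3.79×10⁻¹⁷, -5.23×10⁻¹⁷) N.
|F| = 9.79×10⁻¹⁷ N.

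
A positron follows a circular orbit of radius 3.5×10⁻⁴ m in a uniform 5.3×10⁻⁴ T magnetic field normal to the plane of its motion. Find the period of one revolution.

T ≈ 6.7×10⁻⁸ s

The cyclotron period depends only on m, q, B: T = 2πm/(|q|B).
T = 2π(9.109×10⁻³¹)/((1.602×10⁻¹⁹)(5.3×10⁻⁴)) ≈ 6.7×10⁻⁸ s.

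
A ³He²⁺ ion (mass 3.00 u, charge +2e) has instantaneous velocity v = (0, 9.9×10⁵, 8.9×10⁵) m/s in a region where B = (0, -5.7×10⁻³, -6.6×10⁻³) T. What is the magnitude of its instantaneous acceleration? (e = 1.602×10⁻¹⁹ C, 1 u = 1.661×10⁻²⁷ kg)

|a| ≈ 9.39×10¹⁰ m/s²

v×B = (-1460, 0, 0) N/C.
F = q v×B = (3.204×10⁻¹⁹ C)·(-1460, 0, 0) = (-4.68×10⁻¹⁶, 0, 0) N.
|a| = |F|/m = 4.681×10⁻¹⁶/4.983×10⁻²⁷ ≈ 9.39×10¹⁰ m/s².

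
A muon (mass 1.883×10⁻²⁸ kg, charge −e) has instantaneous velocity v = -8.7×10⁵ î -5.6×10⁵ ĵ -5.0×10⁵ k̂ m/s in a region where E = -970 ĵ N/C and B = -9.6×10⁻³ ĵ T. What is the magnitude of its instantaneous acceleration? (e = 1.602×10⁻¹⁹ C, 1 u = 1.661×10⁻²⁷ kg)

v×B = (-4800, 0, 8350) N/C.
E + v×B = (-4800, -970, 8350) N/C.
F = q(E + v×B) = (−1.602×10⁻¹⁹ C)·(-4800, -970, 8350) = (7.69×10⁻¹⁶, 1.55×10⁻¹⁶, -1.34×10⁻¹⁵) N.
|a| = |F|/m = 1.551×10⁻¹⁵/1.883×10⁻²⁸ ≈ 8.24×10¹² m/s².

|a| ≈ 8.24×10¹² m/s²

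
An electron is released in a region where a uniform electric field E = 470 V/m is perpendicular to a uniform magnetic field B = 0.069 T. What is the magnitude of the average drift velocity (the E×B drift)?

The E×B drift speed is v_d = E/B.
v_d = 470/0.069 = 6800 m/s.

v_d ≈ 6800 m/s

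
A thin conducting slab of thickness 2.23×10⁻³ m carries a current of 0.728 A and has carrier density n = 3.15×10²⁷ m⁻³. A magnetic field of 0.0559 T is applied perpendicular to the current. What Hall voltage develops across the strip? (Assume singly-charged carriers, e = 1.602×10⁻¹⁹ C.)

V_H ≈ 3.62×10⁻⁸ V

V_H = IB/(n e t).
V_H = (0.728)(0.0559)/((3.15×10²⁷)(1.602×10⁻¹⁹)(2.23×10⁻³)) ≈ 3.62×10⁻⁸ V.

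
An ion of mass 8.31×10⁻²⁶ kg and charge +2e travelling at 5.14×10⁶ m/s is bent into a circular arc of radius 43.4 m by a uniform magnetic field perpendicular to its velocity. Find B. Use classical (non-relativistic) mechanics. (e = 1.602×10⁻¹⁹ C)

B ≈ 0.0307 T

From |q|vB = mv²/r, B = mv/(|q|r).
B = (8.31×10⁻²⁶)(5.14×10⁶)/((3.204×10⁻¹⁹)(43.4)) ≈ 0.0307 T.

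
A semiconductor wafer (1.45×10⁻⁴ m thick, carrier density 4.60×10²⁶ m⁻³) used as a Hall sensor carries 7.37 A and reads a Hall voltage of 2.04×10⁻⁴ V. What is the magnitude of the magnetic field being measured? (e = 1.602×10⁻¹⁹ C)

B ≈ 0.296 T

From V_H = IB/(n e t), B = V_H n e t / I.
B = (2.04×10⁻⁴)(4.60×10²⁶)(1.602×10⁻¹⁹)(1.45×10⁻⁴)/7.37 ≈ 0.296 T.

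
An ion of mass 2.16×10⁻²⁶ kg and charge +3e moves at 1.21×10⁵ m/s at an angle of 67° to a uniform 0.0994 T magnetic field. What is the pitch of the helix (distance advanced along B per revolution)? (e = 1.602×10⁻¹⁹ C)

p ≈ 0.134 m

v∥ = v cosθ = 1.21×10⁵·cos67° ≈ 4.728×10⁴ m/s.
T = 2πm/(|q|B) = 2π(2.16×10⁻²⁶)/((4.806×10⁻¹⁹)(0.0994)) ≈ 2.841×10⁻⁶ s.
pitch = v∥ T = (4.728×10⁴)(2.841×10⁻⁶) ≈ 0.134 m.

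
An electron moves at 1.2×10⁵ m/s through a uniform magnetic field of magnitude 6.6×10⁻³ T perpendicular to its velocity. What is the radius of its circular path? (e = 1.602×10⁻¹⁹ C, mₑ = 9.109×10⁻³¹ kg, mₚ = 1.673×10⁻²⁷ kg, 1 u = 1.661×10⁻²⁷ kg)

The magnetic force provides the centripetal force: |q|vB = mv²/r.
r = mv/(|q|B) = (9.109×10⁻³¹)(1.2×10⁵)/((1.602×10⁻¹⁹)(6.6×10⁻³)) ≈ 1.0×10⁻⁴ m.

r ≈ 1.0×10⁻⁴ m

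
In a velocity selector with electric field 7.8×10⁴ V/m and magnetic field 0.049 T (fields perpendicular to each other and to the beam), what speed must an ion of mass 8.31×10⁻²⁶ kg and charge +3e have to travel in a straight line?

v = 1.6×10⁶ m/s

Zero net Lorentz force requires |qE| = |q v×B|, i.e. E = vB.
v = E/B = 7.8×10⁴/0.049 = 1.6×10⁶ m/s.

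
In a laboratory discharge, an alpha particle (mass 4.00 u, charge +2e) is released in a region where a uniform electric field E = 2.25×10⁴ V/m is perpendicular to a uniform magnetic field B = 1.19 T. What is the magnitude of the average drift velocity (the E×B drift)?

In crossed fields the guiding centre drifts at v_d = |E×B|/B² = E/B, independent of charge and mass.
v_d = 2.25×10⁴/1.19 = 1.89×10⁴ m/s.

v_d ≈ 1.89×10⁴ m/s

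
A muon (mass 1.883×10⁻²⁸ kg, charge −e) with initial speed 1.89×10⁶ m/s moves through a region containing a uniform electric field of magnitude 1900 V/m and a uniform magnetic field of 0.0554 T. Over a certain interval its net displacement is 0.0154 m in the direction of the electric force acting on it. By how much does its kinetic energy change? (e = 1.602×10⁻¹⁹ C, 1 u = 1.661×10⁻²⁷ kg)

ΔKE ≈ 4.69×10⁻¹⁸ J

The magnetic force is always ⟂ v and does no work; only the electric force changes KE.
ΔKE = F_E · d = |q|E d = (1.602×10⁻¹⁹)(1900)(0.0154) ≈ 4.69×10⁻¹⁸ J.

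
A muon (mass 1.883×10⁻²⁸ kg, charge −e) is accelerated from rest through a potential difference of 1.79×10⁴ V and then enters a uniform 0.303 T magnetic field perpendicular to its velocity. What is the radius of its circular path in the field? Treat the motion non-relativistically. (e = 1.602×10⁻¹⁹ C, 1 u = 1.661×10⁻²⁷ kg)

r ≈ 0.0214 m

Acceleration: |q|V = ½mv² ⇒ v = √(2|q|V/m) = √(2·1.602×10⁻¹⁹·1.79×10⁴/1.883×10⁻²⁸) ≈ 5.519×10⁶ m/s.
In the field: r = mv/(|q|B) = (1.883×10⁻²⁸)(5.519×10⁶)/((1.602×10⁻¹⁹)(0.303)) ≈ 0.0214 m.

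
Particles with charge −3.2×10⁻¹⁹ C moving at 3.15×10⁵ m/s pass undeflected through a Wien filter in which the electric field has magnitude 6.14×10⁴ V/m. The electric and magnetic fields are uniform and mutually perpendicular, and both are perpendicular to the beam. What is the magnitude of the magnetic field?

B = 0.195 T

Balance of forces in the selector: qE = qvB ⇒ B = E/v.
B = 6.14×10⁴/3.15×10⁵ = 0.195 T.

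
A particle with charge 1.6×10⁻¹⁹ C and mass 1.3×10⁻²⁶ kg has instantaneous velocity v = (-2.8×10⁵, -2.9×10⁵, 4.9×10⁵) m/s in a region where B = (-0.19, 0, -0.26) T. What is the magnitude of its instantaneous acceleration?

v×B = (7.54×10⁴, -1.66×10⁵, -5.51×10⁴) N/C.
F = q v×B = (1.6×10⁻¹⁹ C)·(7.54×10⁴, -1.66×10⁵, -5.51×10⁴) = (1.21×10⁻¹⁴, -2.65×10⁻¹⁴, -8.82×10⁻¹⁵) N.
|a| = |F|/m = 3.046×10⁻¹⁴/1.3×10⁻²⁶ ≈ 2.34×10¹² m/s².

|a| ≈ 2.34×10¹² m/s²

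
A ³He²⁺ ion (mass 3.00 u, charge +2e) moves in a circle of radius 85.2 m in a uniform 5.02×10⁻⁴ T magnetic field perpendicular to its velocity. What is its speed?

v ≈ 2.75×10⁶ m/s

From |q|vB = mv²/r, v = |q|Br/m.
v = (3.204×10⁻¹⁹)(5.02×10⁻⁴)(85.2)/4.983×10⁻²⁷ ≈ 2.75×10⁶ m/s.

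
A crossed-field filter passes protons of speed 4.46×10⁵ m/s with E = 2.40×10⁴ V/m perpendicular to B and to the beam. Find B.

B = 0.0538 T

Balance of forces in the selector: qE = qvB ⇒ B = E/v.
B = 2.40×10⁴/4.46×10⁵ = 0.0538 T.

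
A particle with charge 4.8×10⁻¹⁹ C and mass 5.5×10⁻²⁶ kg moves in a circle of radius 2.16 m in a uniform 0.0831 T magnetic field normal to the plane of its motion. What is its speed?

From |q|vB = mv²/r, v = |q|Br/m.
v = (4.8×10⁻¹⁹)(0.0831)(2.16)/5.5×10⁻²⁶ ≈ 1.57×10⁶ m/s.

v ≈ 1.57×10⁶ m/s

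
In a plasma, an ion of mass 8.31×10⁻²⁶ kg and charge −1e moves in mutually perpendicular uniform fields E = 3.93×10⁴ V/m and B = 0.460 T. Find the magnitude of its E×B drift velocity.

v_d ≈ 8.54×10⁴ m/s

The E×B drift speed is v_d = E/B.
v_d = 3.93×10⁴/0.460 = 8.54×10⁴ m/s.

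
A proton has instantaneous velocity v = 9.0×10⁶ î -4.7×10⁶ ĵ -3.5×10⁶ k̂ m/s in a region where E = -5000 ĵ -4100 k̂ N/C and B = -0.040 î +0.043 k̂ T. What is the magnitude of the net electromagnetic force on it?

|F| ≈ 6.02×10⁻¹⁴ N

v×B = (-2.02×10⁵, -2.47×10⁵, -1.88×10⁵) N/C.
E + v×B = (-2.02×10⁵, -2.52×10⁵, -1.92×10⁵) N/C.
F = q(E + v×B) = (1.602×10⁻¹⁹ C)·(-2.02×10⁵, -2.52×10⁵, -1.92×10⁵) = (-3.24×10⁻¹⁴, -4.04×10⁻¹⁴, -3.08×10⁻¹⁴) N.
|F| = 6.02×10⁻¹⁴ N.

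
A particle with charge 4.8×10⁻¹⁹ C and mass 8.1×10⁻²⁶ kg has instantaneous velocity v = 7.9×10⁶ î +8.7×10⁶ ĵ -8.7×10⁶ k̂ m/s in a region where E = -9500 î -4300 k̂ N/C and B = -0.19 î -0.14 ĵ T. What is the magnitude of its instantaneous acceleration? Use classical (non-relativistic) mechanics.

v×B = (-1.22×10⁶, 1.65×10⁶, 5.47×10⁵) N/C.
E + v×B = (-1.23×10⁶, 1.65×10⁶, 5.43×10⁵) N/C.
F = q(E + v×B) = (4.8×10⁻¹⁹ C)·(-1.23×10⁶, 1.65×10⁶, 5.43×10⁵) = (-5.89×10⁻¹³, 7.93×10⁻¹³, 2.60×10⁻¹³) N.
|a| = |F|/m = 1.022×10⁻¹²/8.1×10⁻²⁶ ≈ 1.26×10¹³ m/s².

|a| ≈ 1.26×10¹³ m/s²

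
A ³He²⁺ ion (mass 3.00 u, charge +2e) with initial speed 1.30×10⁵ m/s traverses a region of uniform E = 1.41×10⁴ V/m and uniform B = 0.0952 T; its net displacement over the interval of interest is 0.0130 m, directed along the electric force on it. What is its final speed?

B does no work; ΔKE = |q|E d.
½mv_f² = ½mv₀² + |q|Ed = ½(4.983×10⁻²⁷)(1.30×10⁵)² + (3.204×10⁻¹⁹)(1.41×10⁴)(0.0130) ≈ 4.211×10⁻¹⁷ J + 5.873×10⁻¹⁷ J ≈ 1.008×10⁻¹⁶ J.
v_f = √(2·1.008×10⁻¹⁶/4.983×10⁻²⁷) ≈ 2.01×10⁵ m/s.

v_f ≈ 2.01×10⁵ m/s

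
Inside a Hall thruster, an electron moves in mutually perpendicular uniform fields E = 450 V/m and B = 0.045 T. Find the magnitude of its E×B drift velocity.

In crossed fields the guiding centre drifts at v_d = |E×B|/B² = E/B, independent of charge and mass.
v_d = 450/0.045 = 1.0×10⁴ m/s.

v_d ≈ 1.0×10⁴ m/s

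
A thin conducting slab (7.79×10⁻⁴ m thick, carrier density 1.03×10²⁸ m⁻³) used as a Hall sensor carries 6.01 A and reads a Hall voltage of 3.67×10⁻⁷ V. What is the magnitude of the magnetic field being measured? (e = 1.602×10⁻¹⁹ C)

From V_H = IB/(n e t), B = V_H n e t / I.
B = (3.67×10⁻⁷)(1.03×10²⁸)(1.602×10⁻¹⁹)(7.79×10⁻⁴)/6.01 ≈ 0.0785 T.

B ≈ 0.0785 T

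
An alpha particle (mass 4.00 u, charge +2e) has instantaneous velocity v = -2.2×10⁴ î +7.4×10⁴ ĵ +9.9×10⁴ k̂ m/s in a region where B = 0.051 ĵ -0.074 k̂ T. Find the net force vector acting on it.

F ≈ (-3.37×10⁻¹⁵, -5.22×10⁻¹⁶, -3.59×10⁻¹⁶) N

v×B = (-1.05×10⁴, -1630, -1120) N/C.
F = q v×B = (3.204×10⁻¹⁹ C)·(-1.05×10⁴, -1630, -1120) = (-3.37×10⁻¹⁵, -5.22×10⁻¹⁶, -3.59×10⁻¹⁶) N.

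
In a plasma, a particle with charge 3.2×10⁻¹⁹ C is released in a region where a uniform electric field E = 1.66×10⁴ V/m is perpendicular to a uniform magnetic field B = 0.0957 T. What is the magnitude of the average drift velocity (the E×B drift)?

v_d ≈ 1.73×10⁵ m/s

The E×B drift speed is v_d = E/B.
v_d = 1.66×10⁴/0.0957 = 1.73×10⁵ m/s.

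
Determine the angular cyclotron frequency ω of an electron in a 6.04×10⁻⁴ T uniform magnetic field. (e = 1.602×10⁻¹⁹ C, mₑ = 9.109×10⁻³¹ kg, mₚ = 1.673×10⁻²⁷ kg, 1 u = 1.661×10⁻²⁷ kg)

ω = |q|B/m.
ω = (1.602×10⁻¹⁹)(6.04×10⁻⁴)/9.109×10⁻³¹ ≈ 1.06×10⁸ rad/s.

ω ≈ 1.06×10⁸ rad/s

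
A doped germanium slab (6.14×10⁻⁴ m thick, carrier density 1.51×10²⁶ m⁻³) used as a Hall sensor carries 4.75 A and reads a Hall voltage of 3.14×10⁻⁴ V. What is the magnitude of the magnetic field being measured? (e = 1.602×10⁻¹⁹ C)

From V_H = IB/(n e t), B = V_H n e t / I.
B = (3.14×10⁻⁴)(1.51×10²⁶)(1.602×10⁻¹⁹)(6.14×10⁻⁴)/4.75 ≈ 0.982 T.

B ≈ 0.982 T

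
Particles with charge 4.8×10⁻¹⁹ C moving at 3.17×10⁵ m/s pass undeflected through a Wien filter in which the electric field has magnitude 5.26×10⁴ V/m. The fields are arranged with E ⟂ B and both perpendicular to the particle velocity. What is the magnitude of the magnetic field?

B = 0.166 T

Balance of forces in the selector: qE = qvB ⇒ B = E/v.
B = 5.26×10⁴/3.17×10⁵ = 0.166 T.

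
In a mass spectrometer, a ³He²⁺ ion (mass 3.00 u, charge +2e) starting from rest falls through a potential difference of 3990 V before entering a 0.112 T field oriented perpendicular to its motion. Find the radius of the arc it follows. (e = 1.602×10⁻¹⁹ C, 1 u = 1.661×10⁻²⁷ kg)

Acceleration: |q|V = ½mv² ⇒ v = √(2|q|V/m) = √(2·3.204×10⁻¹⁹·3990/4.983×10⁻²⁷) ≈ 7.163×10⁵ m/s.
In the field: r = mv/(|q|B) = (4.983×10⁻²⁷)(7.163×10⁵)/((3.204×10⁻¹⁹)(0.112)) ≈ 0.0995 m.

r ≈ 0.0995 m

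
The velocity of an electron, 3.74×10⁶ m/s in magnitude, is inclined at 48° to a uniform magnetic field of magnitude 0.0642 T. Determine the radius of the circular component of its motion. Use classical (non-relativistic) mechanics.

r ≈ 2.46×10⁻⁴ m

v⊥ = v sinθ = 3.74×10⁶·sin48° ≈ 2.779×10⁶ m/s.
r = m v⊥/(|q|B) = (9.109×10⁻³¹)(2.779×10⁶)/((1.602×10⁻¹⁹)(0.0642)) ≈ 2.46×10⁻⁴ m.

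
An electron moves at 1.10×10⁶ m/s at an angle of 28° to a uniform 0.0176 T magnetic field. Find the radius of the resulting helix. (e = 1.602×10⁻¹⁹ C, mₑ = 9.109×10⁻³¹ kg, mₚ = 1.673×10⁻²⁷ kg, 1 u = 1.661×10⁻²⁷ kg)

r ≈ 1.67×10⁻⁴ m

v⊥ = v sinθ = 1.10×10⁶·sin28° ≈ 5.164×10⁵ m/s.
r = m v⊥/(|q|B) = (9.109×10⁻³¹)(5.164×10⁵)/((1.602×10⁻¹⁹)(0.0176)) ≈ 1.67×10⁻⁴ m.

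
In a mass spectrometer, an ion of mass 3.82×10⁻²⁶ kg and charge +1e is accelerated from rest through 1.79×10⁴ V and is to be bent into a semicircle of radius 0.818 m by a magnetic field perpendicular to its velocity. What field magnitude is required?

B ≈ 0.113 T

v = √(2|q|V/m) = √(2·1.602×10⁻¹⁹·1.79×10⁴/3.82×10⁻²⁶) ≈ 3.875×10⁵ m/s.
B = mv/(|q|r) = (3.82×10⁻²⁶)(3.875×10⁵)/((1.602×10⁻¹⁹)(0.818)) ≈ 0.113 T.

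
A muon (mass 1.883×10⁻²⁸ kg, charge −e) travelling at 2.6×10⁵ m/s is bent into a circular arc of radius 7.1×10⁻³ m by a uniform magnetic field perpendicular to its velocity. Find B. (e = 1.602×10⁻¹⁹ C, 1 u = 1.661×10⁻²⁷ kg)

B ≈ 0.043 T

From |q|vB = mv²/r, B = mv/(|q|r).
B = (1.883×10⁻²⁸)(2.6×10⁵)/((1.602×10⁻¹⁹)(7.1×10⁻³)) ≈ 0.043 T.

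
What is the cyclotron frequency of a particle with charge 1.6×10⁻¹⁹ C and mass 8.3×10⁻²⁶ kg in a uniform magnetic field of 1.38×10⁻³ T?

f = |q|B/(2πm).
f = (1.6×10⁻¹⁹)(1.38×10⁻³)/(2π·8.3×10⁻²⁶) ≈ 423 Hz.

f ≈ 423 Hz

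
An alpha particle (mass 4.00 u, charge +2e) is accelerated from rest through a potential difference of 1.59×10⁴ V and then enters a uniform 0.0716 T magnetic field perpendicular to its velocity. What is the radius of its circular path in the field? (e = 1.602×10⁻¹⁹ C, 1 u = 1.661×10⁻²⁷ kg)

Acceleration: |q|V = ½mv² ⇒ v = √(2|q|V/m) = √(2·3.204×10⁻¹⁹·1.59×10⁴/6.644×10⁻²⁷) ≈ 1.238×10⁶ m/s.
In the field: r = mv/(|q|B) = (6.644×10⁻²⁷)(1.238×10⁶)/((3.204×10⁻¹⁹)(0.0716)) ≈ 0.359 m.

r ≈ 0.359 m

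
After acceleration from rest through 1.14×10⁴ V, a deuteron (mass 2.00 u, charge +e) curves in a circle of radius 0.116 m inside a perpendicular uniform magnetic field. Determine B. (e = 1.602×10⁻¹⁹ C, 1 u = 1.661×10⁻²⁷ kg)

B ≈ 0.187 T

v = √(2|q|V/m) = √(2·1.602×10⁻¹⁹·1.14×10⁴/3.322×10⁻²⁷) ≈ 1.049×10⁶ m/s.
B = mv/(|q|r) = (3.322×10⁻²⁷)(1.049×10⁶)/((1.602×10⁻¹⁹)(0.116)) ≈ 0.187 T.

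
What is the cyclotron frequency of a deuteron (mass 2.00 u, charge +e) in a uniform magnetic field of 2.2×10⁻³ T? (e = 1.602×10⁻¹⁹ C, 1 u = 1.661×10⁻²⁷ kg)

f ≈ 1.7×10⁴ Hz

f = |q|B/(2πm).
f = (1.602×10⁻¹⁹)(2.2×10⁻³)/(2π·3.322×10⁻²⁷) ≈ 1.7×10⁴ Hz.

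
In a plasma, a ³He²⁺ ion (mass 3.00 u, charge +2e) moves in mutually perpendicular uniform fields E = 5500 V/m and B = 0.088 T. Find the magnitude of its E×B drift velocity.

v_d ≈ 6.2×10⁴ m/s

The steady drift has the magnetic force balancing the electric force, so v_d = E/B.
v_d = 5500/0.088 = 6.2×10⁴ m/s.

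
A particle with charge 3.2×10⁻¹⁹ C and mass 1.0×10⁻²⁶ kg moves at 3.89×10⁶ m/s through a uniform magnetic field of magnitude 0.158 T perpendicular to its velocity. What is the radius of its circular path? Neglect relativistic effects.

r ≈ 0.769 m

The magnetic force provides the centripetal force: |q|vB = mv²/r.
r = mv/(|q|B) = (1.0×10⁻²⁶)(3.89×10⁶)/((3.2×10⁻¹⁹)(0.158)) ≈ 0.769 m.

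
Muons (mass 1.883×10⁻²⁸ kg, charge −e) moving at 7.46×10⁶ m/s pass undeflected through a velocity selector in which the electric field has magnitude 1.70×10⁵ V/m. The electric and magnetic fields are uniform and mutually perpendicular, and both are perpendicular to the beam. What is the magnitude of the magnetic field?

B = 0.0228 T

Balance of forces in the selector: qE = qvB ⇒ B = E/v.
B = 1.70×10⁵/7.46×10⁶ = 0.0228 T.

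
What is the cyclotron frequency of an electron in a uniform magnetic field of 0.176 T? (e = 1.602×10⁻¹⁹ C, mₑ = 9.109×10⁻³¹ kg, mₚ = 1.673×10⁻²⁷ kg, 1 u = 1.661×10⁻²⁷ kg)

f = |q|B/(2πm).
f = (1.602×10⁻¹⁹)(0.176)/(2π·9.109×10⁻³¹) ≈ 4.93×10⁹ Hz.

f ≈ 4.93×10⁹ Hz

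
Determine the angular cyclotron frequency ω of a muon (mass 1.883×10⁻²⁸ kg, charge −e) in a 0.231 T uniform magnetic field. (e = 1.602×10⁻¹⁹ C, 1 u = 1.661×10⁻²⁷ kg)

ω = |q|B/m.
ω = (1.602×10⁻¹⁹)(0.231)/1.883×10⁻²⁸ ≈ 1.97×10⁸ rad/s.

ω ≈ 1.97×10⁸ rad/s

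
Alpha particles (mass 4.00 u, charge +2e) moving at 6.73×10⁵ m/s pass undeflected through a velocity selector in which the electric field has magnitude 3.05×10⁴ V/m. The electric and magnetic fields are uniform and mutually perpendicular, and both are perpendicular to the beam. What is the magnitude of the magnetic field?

B = 0.0453 T

Balance of forces in the selector: qE = qvB ⇒ B = E/v.
B = 3.05×10⁴/6.73×10⁵ = 0.0453 T.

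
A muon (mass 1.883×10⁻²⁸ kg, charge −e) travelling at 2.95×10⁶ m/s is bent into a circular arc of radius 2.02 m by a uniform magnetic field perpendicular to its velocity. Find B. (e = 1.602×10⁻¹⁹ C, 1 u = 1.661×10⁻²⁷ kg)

From |q|vB = mv²/r, B = mv/(|q|r).
B = (1.883×10⁻²⁸)(2.95×10⁶)/((1.602×10⁻¹⁹)(2.02)) ≈ 1.72×10⁻³ T.

B ≈ 1.72×10⁻³ T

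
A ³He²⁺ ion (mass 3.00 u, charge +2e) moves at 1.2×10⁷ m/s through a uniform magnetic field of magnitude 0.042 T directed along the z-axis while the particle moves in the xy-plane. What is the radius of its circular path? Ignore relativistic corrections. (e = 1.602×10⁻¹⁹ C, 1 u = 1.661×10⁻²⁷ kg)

The magnetic force provides the centripetal force: |q|vB = mv²/r.
r = mv/(|q|B) = (4.983×10⁻²⁷)(1.2×10⁷)/((3.204×10⁻¹⁹)(0.042)) ≈ 4.4 m.

r ≈ 4.4 m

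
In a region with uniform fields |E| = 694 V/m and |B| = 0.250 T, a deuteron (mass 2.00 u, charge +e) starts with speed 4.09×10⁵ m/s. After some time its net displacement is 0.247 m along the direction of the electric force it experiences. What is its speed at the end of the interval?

v_f ≈ 4.29×10⁵ m/s

B does no work; ΔKE = |q|E d.
½mv_f² = ½mv₀² + |q|Ed = ½(3.322×10⁻²⁷)(4.09×10⁵)² + (1.602×10⁻¹⁹)(694)(0.247) ≈ 2.779×10⁻¹⁶ J + 2.746×10⁻¹⁷ J ≈ 3.053×10⁻¹⁶ J.
v_f = √(2·3.053×10⁻¹⁶/3.322×10⁻²⁷) ≈ 4.29×10⁵ m/s.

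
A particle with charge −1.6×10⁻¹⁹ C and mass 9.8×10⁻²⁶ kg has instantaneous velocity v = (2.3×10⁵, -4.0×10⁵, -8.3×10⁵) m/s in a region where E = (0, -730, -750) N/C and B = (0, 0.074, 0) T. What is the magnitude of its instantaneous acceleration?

v×B = (6.14×10⁴, 0, 1.70×10⁴) N/C.
E + v×B = (6.14×10⁴, -730, 1.63×10⁴) N/C.
F = q(E + v×B) = (−1.6×10⁻¹⁹ C)·(6.14×10⁴, -730, 1.63×10⁴) = (-9.83×10⁻¹⁵, 1.17×10⁻¹⁶, -2.60×10⁻¹⁵) N.
|a| = |F|/m = 1.017×10⁻¹⁴/9.8×10⁻²⁶ ≈ 1.04×10¹¹ m/s².

|a| ≈ 1.04×10¹¹ m/s²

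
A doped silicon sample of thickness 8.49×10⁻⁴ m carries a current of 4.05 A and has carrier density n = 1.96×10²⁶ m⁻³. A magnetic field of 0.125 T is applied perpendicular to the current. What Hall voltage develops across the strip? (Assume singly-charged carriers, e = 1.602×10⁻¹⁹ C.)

V_H = IB/(n e t).
V_H = (4.05)(0.125)/((1.96×10²⁶)(1.602×10⁻¹⁹)(8.49×10⁻⁴)) ≈ 1.90×10⁻⁵ V.

V_H ≈ 1.90×10⁻⁵ V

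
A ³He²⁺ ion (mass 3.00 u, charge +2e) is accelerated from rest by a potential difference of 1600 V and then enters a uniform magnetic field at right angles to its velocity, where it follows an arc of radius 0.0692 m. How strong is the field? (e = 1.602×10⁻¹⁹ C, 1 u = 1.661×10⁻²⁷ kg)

B ≈ 0.102 T

v = √(2|q|V/m) = √(2·3.204×10⁻¹⁹·1600/4.983×10⁻²⁷) ≈ 4.536×10⁵ m/s.
B = mv/(|q|r) = (4.983×10⁻²⁷)(4.536×10⁵)/((3.204×10⁻¹⁹)(0.0692)) ≈ 0.102 T.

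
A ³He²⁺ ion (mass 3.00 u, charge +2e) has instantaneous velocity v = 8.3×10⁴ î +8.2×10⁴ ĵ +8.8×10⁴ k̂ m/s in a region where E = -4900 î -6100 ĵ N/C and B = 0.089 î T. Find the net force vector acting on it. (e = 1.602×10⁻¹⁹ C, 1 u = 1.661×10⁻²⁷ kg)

F ≈ (-1.57×10⁻¹⁵, 5.55×10⁻¹⁶, -2.34×10⁻¹⁵) N

v×B = (0, 7830, -7300) N/C.
E + v×B = (-4900, 1730, -7300) N/C.
F = q(E + v×B) = (3.204×10⁻¹⁹ C)·(-4900, 1730, -7300) = (-1.57×10⁻¹⁵, 5.55×10⁻¹⁶, -2.34×10⁻¹⁵) N.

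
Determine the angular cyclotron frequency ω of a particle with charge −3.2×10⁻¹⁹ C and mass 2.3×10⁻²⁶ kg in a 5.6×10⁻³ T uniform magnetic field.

ω ≈ 7.8×10⁴ rad/s

ω = |q|B/m.
ω = (3.2×10⁻¹⁹)(5.6×10⁻³)/2.3×10⁻²⁶ ≈ 7.8×10⁴ rad/s.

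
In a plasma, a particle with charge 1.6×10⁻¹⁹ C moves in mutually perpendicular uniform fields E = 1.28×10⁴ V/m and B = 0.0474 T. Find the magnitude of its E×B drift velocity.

The E×B drift speed is v_d = E/B.
v_d = 1.28×10⁴/0.0474 = 2.70×10⁵ m/s.

v_d ≈ 2.70×10⁵ m/s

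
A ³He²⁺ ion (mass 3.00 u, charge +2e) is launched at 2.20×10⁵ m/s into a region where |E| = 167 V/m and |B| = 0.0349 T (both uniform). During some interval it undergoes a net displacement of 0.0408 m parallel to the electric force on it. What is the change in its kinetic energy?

The magnetic force is always ⟂ v and does no work; only the electric force changes KE.
ΔKE = F_E · d = |q|E d = (3.204×10⁻¹⁹)(167)(0.0408) ≈ 2.18×10⁻¹⁸ J.

ΔKE ≈ 2.18×10⁻¹⁸ J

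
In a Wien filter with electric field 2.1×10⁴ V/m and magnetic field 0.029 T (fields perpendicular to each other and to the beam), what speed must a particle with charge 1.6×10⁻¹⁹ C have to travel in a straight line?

For undeflected motion the electric and magnetic forces balance: qE = qvB.
v = E/B = 2.1×10⁴/0.029 = 7.2×10⁵ m/s.

v = 7.2×10⁵ m/s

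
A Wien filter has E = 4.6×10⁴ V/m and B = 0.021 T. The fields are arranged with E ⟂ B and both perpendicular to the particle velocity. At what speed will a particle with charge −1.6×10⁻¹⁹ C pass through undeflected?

Straight-line motion ⇒ electric and magnetic forces cancel, so E = vB.
v = E/B = 4.6×10⁴/0.021 = 2.2×10⁶ m/s.
The result is independent of the particle's charge and mass.

v = 2.2×10⁶ m/s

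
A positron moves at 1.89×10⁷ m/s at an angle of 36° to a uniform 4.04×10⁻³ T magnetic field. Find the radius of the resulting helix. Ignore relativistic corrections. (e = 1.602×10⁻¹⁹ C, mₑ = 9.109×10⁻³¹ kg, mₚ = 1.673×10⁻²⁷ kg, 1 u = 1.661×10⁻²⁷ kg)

r ≈ 0.0156 m

v⊥ = v sinθ = 1.89×10⁷·sin36° ≈ 1.111×10⁷ m/s.
r = m v⊥/(|q|B) = (9.109×10⁻³¹)(1.111×10⁷)/((1.602×10⁻¹⁹)(4.04×10⁻³)) ≈ 0.0156 m.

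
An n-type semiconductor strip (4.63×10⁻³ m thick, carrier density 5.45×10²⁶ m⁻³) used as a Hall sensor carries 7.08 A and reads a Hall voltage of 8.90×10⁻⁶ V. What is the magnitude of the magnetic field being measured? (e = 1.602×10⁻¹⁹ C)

From V_H = IB/(n e t), B = V_H n e t / I.
B = (8.90×10⁻⁶)(5.45×10²⁶)(1.602×10⁻¹⁹)(4.63×10⁻³)/7.08 ≈ 0.508 T.

B ≈ 0.508 T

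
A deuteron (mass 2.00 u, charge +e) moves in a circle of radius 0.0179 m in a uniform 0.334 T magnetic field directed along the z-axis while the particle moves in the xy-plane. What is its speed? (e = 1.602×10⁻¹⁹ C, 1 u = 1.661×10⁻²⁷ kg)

From |q|vB = mv²/r, v = |q|Br/m.
v = (1.602×10⁻¹⁹)(0.334)(0.0179)/3.322×10⁻²⁷ ≈ 2.88×10⁵ m/s.

v ≈ 2.88×10⁵ m/s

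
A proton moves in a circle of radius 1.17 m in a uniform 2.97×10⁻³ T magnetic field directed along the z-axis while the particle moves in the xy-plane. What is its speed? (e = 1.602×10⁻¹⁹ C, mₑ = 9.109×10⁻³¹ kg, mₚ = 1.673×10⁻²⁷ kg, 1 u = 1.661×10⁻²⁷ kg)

From |q|vB = mv²/r, v = |q|Br/m.
v = (1.602×10⁻¹⁹)(2.97×10⁻³)(1.17)/1.673×10⁻²⁷ ≈ 3.33×10⁵ m/s.

v ≈ 3.33×10⁵ m/s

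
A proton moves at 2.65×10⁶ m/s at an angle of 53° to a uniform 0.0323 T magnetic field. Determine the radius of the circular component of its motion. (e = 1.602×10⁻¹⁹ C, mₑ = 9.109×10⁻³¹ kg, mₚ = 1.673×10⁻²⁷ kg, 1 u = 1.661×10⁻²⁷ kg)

r ≈ 0.684 m

v⊥ = v sinθ = 2.65×10⁶·sin53° ≈ 2.116×10⁶ m/s.
r = m v⊥/(|q|B) = (1.673×10⁻²⁷)(2.116×10⁶)/((1.602×10⁻¹⁹)(0.0323)) ≈ 0.684 m.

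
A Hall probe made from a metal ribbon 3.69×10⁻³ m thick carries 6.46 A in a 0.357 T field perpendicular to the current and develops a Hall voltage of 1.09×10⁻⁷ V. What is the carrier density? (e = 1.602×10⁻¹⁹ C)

From V_H = IB/(n e t), n = IB/(V_H e t).
n = (6.46)(0.357)/((1.09×10⁻⁷)(1.602×10⁻¹⁹)(3.69×10⁻³)) ≈ 3.58×10²⁸ m⁻³.

n ≈ 3.58×10²⁸ m⁻³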